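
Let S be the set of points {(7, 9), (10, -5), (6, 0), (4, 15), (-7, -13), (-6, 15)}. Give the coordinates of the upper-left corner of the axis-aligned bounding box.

x-range [-7, 10], y-range [-13, 15].
The upper-left corner is (-7, 15).

(-7, 15)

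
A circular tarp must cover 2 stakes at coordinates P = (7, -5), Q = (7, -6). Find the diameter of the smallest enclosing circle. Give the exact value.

The smallest circle enclosing two points has them as diameter endpoints.
Centre = midpoint = (7, -5.5); r² = |PQ|²/4 = 1/4 = 0.25.
Diameter = 2r = 2√(0.25) = 1.

1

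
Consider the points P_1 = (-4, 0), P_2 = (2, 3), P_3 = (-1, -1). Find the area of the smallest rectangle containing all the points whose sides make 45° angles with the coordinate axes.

In coordinates u = x + y, v = x − y the rectangle is axis-aligned; the map (x,y)→(u,v) scales areas by 2.
u-values: -4, 5, -2; range = 5 − (-4) = 9.
v-values: -4, -1, 0; range = 0 − (-4) = 4.
Area = (9 × 4) / 2 = 18.

18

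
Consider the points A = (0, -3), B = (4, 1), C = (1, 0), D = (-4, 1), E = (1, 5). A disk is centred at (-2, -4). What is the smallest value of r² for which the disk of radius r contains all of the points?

90

The required radius is the distance from (-2, -4) to the farthest point.
Squared distances: 5, 61, 25, 29, 90.
Maximum is 90, attained at E.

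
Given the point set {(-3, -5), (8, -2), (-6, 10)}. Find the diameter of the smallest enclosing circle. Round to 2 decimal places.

Call the three points A, B, C in the order given.
Side lengths²: AB² = 130, AC² = 234, BC² = 340.
Since BC² = 340 < 234 + 130 = 364, the triangle is acute, so the smallest enclosing circle is the circumcircle.
Circumcentre = (17/29, 102/29), r² = 71825/841.
Diameter = 2r = 2√(71825/841) ≈ 18.48.

18.48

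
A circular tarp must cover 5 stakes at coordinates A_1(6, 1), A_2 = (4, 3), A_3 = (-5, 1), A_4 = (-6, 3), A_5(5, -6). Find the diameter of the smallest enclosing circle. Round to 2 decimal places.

14.21

By Welzl's lemma the MEC is supported by two points (diametrically opposite) or three points (on a circumcircle).
The farthest pair is A_4–A_5 with squared distance 202. The circle on this segment as diameter has centre (-0.5, -1.5) and r² = 202/4 = 50.5.
Check A_1: distance² to centre = 48.5 ≤ 50.5, so it lies inside.
All remaining points lie in this disk, and no smaller disk contains both endpoints, so this is the minimum enclosing circle.
Diameter = 2r = 2√(50.5) ≈ 14.21.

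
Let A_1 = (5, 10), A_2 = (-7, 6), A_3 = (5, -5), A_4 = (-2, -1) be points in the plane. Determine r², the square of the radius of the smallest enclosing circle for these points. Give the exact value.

1325/18

By Welzl's lemma the MEC is supported by two points (diametrically opposite) or three points (on a circumcircle).
The minimum enclosing circle is determined by three boundary points: A_1, A_2, A_3.
Their circumcentre is (5/6, 2.5) with r² = 1325/18.
The farthest remaining point A_4 is at distance² 365/18 ≤ 1325/18.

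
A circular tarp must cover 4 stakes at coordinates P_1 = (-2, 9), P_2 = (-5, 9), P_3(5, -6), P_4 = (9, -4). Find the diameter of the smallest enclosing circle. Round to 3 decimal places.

19.105

The minimum enclosing circle of a finite set is fixed by two of the points (as a diameter) or three (as a circumcircle).
The farthest pair is P_2–P_4 with squared distance 365. The circle on this segment as diameter has centre (2, 2.5) and r² = 365/4 = 91.25.
Check P_1: distance² to centre = 58.25 ≤ 91.25, so it lies inside.
All remaining points lie in this disk, and no smaller disk contains both endpoints, so this is the minimum enclosing circle.
Diameter = 2r = 2√(91.25) ≈ 19.105.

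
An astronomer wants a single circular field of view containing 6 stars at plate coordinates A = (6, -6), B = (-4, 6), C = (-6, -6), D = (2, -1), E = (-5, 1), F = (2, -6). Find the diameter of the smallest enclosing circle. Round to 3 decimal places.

15.836

By Welzl's lemma the MEC is supported by two points (diametrically opposite) or three points (on a circumcircle).
The minimum enclosing circle is determined by three boundary points: A, B, C.
Their circumcentre is (0, -5/6) with r² = 2257/36.
The farthest remaining point F is at distance² 1105/36 ≤ 2257/36.
Diameter = 2r = 2√(2257/36) ≈ 15.836.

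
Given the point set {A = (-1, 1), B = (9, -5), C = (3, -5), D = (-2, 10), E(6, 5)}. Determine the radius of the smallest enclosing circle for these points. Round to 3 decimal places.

9.301

By Welzl's lemma the MEC is supported by two points (diametrically opposite) or three points (on a circumcircle).
The farthest pair is B–D with squared distance 346. The circle on this segment as diameter has centre (3.5, 2.5) and r² = 346/4 = 86.5.
Check A: distance² to centre = 22.5 ≤ 86.5, so it lies inside.
All remaining points lie in this disk, and no smaller disk contains both endpoints, so this is the minimum enclosing circle.
r = √(86.5) ≈ 9.301.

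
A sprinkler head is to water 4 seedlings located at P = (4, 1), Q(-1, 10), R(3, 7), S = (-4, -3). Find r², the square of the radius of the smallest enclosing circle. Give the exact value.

23585/529

By Welzl's lemma the MEC is supported by two points (diametrically opposite) or three points (on a circumcircle).
The minimum enclosing circle is determined by three boundary points: P, Q, S.
Their circumcentre is (-51/23, 79/23) with r² = 23585/529.
The farthest remaining point R is at distance² 21124/529 ≤ 23585/529.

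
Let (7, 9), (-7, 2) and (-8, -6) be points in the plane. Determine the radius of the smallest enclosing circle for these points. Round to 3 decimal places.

10.607

Call the three points A, B, C in the order given.
Side lengths²: AB² = 245, AC² = 450, BC² = 65.
Since AC² = 450 ≥ 245 + 65 = 310, the angle opposite AC is not acute, so the smallest enclosing circle has AC as diameter.
Centre = midpoint of AC = (-0.5, 1.5), r² = 450/4 = 112.5.
r = √(112.5) ≈ 10.607.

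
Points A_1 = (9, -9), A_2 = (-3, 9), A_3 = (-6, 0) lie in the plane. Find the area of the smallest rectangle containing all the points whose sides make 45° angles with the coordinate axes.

In coordinates u = x + y, v = x − y the rectangle is axis-aligned; the map (x,y)→(u,v) scales areas by 2.
u-values: 0, 6, -6; range = 6 − (-6) = 12.
v-values: 18, -12, -6; range = 18 − (-12) = 30.
Area = (12 × 30) / 2 = 180.

180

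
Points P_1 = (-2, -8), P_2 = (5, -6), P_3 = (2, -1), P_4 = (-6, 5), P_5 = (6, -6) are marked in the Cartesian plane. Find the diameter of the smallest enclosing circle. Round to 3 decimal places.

A smallest enclosing disk is always determined by at most three of the input points on its boundary.
The farthest pair is P_4–P_5 with squared distance 265. The circle on this segment as diameter has centre (0, -0.5) and r² = 265/4 = 66.25.
Check P_1: distance² to centre = 60.25 ≤ 66.25, so it lies inside.
All remaining points lie in this disk, and no smaller disk contains both endpoints, so this is the minimum enclosing circle.
Diameter = 2r = 2√(66.25) ≈ 16.279.

16.279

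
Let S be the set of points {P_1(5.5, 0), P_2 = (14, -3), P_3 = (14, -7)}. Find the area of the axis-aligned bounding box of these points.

59.5

x ranges over [5.5, 14], width 8.5.
y ranges over [-7, 0], height 7.
Area = 8.5 × 7 = 59.5.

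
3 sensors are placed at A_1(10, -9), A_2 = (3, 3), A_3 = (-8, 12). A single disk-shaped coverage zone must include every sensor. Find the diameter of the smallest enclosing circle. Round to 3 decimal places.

Side lengths²: A_1A_2² = 193, A_1A_3² = 765, A_2A_3² = 202.
Since A_1A_3² = 765 ≥ 202 + 193 = 395, the angle opposite A_1A_3 is not acute, so the smallest enclosing circle has A_1A_3 as diameter.
Centre = midpoint of A_1A_3 = (1, 1.5), r² = 765/4 = 191.25.
Diameter = 2r = 2√(191.25) ≈ 27.659.

27.659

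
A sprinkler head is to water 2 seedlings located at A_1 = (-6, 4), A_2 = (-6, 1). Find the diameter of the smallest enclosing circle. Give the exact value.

The smallest circle enclosing two points has them as diameter endpoints.
Centre = midpoint = (-6, 2.5); r² = |A_1A_2|²/4 = 9/4 = 2.25.
Diameter = 2r = 2√(2.25) = 3.

3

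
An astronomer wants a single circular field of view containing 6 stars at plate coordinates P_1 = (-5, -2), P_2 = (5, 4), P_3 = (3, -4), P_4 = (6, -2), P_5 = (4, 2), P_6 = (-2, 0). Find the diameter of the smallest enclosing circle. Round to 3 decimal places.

11.823

By Welzl's lemma the MEC is supported by two points (diametrically opposite) or three points (on a circumcircle).
The minimum enclosing circle is determined by three boundary points: P_1, P_2, P_4.
Their circumcentre is (0.5, 1/6) with r² = 629/18.
The farthest remaining point P_3 is at distance² 425/18 ≤ 629/18.
Diameter = 2r = 2√(629/18) ≈ 11.823.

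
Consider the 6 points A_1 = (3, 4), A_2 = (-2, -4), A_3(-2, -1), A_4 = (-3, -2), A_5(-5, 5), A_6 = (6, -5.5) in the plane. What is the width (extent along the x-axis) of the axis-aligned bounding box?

11

max x = 6, min x = -5, so width = 11.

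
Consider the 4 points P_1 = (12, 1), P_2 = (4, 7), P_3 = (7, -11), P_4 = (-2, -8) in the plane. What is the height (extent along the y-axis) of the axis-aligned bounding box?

18

max y = 7, min y = -11, so height = 18.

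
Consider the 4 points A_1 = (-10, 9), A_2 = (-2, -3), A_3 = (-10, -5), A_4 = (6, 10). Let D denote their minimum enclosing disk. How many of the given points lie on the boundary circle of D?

By Welzl's lemma the MEC is supported by two points (diametrically opposite) or three points (on a circumcircle).
The farthest pair is A_3–A_4 with squared distance 481. The circle on this segment as diameter has centre (-2, 2.5) and r² = 481/4 = 120.25.
Check A_1: distance² to centre = 106.25 ≤ 120.25, so it lies inside.
All remaining points lie in this disk, and no smaller disk contains both endpoints, so this is the minimum enclosing circle.
The points at distance exactly r from the centre are A_3, A_4 — 2 points.

2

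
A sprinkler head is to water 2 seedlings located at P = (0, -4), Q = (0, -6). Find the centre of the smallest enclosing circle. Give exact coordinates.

(0, -5)

The smallest circle enclosing two points has them as diameter endpoints.
Centre = midpoint = (0, -5); r² = |PQ|²/4 = 4/4 = 1.
Centre = (0, -5).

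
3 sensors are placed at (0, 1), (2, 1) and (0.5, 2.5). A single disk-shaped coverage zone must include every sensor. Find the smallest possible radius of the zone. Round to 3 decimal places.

1.118

Call the three points A, B, C in the order given.
Side lengths²: AB² = 4, AC² = 2.5, BC² = 4.5.
Since BC² = 4.5 < 4 + 2.5 = 6.5, the triangle is acute, so the smallest enclosing circle is the circumcircle.
Circumcentre = (1, 1.5), r² = 1.25.
r = √(1.25) ≈ 1.118.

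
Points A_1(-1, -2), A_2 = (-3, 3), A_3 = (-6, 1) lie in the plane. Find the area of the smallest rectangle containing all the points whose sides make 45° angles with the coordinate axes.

In coordinates u = x + y, v = x − y the rectangle is axis-aligned; the map (x,y)→(u,v) scales areas by 2.
u-values: -3, 0, -5; range = 0 − (-5) = 5.
v-values: 1, -6, -7; range = 1 − (-7) = 8.
Area = (5 × 8) / 2 = 20.

20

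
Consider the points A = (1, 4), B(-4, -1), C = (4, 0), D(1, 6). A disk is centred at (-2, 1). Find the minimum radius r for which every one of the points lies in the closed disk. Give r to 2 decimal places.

6.08

The required radius is the distance from (-2, 1) to the farthest point.
Squared distances: 18, 8, 37, 34.
Maximum is 37, attained at C.
r = √37 ≈ 6.08.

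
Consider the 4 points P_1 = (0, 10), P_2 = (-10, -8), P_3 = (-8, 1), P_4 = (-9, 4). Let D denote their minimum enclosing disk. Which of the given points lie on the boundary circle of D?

A smallest enclosing disk is always determined by at most three of the input points on its boundary.
The farthest pair is P_1–P_2 with squared distance 424. The circle on this segment as diameter has centre (-5, 1) and r² = 424/4 = 106.
Check P_3: distance² to centre = 9 ≤ 106, so it lies inside.
All remaining points lie in this disk, and no smaller disk contains both endpoints, so this is the minimum enclosing circle.
The points at distance exactly r from the centre are P_1, P_2 — 2 points.

P_1, P_2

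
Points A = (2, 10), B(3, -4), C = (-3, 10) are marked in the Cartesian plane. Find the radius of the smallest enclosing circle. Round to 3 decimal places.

Side lengths²: AB² = 197, AC² = 25, BC² = 232.
Since BC² = 232 ≥ 197 + 25 = 222, the angle opposite BC is not acute, so the smallest enclosing circle has BC as diameter.
Centre = midpoint of BC = (0, 3), r² = 232/4 = 58.
r = √58 ≈ 7.616.

7.616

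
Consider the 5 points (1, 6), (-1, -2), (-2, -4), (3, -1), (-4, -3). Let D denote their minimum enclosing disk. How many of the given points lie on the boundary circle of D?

The minimum enclosing circle is determined by three boundary points: (1, 6), (-2, -4), (-4, -3).
Their circumcentre is (-33/46, 49/46) with r² = 28885/1058.
The farthest remaining point (3, -1) is at distance² 19133/1058 ≤ 28885/1058.
The points at distance exactly r from the centre are (1, 6), (-2, -4), (-4, -3) — 3 points.

3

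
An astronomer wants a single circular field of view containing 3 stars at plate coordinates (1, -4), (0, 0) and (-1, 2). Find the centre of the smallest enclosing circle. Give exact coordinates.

Call the three points A, B, C in the order given.
Side lengths²: AB² = 17, AC² = 40, BC² = 5.
Since AC² = 40 ≥ 17 + 5 = 22, the angle opposite AC is not acute, so the smallest enclosing circle has AC as diameter.
Centre = midpoint of AC = (0, -1), r² = 40/4 = 10.
Centre = (0, -1).

(0, -1)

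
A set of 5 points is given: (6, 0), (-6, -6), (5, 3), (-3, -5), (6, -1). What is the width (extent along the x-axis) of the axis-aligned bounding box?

12

max x = 6, min x = -6, so width = 12.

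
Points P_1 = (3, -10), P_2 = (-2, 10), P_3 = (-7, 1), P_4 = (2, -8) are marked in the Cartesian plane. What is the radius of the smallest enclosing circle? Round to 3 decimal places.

The minimum enclosing circle of a finite set is fixed by two of the points (as a diameter) or three (as a circumcircle).
The farthest pair is P_1–P_2 with squared distance 425. The circle on this segment as diameter has centre (0.5, 0) and r² = 425/4 = 106.25.
Check P_3: distance² to centre = 57.25 ≤ 106.25, so it lies inside.
All remaining points lie in this disk, and no smaller disk contains both endpoints, so this is the minimum enclosing circle.
r = √(106.25) ≈ 10.308.

10.308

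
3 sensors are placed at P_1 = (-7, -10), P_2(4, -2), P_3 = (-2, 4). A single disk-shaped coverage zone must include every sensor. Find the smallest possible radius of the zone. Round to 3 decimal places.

7.525

Side lengths²: P_1P_2² = 185, P_1P_3² = 221, P_2P_3² = 72.
Since P_1P_3² = 221 < 185 + 72 = 257, the triangle is acute, so the smallest enclosing circle is the circumcircle.
Circumcentre = (-129/38, -129/38), r² = 40885/722.
r = √(40885/722) ≈ 7.525.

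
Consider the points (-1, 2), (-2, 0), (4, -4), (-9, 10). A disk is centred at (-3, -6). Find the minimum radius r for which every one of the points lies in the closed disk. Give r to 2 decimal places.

17.09

The required radius is the distance from (-3, -6) to the farthest point.
Squared distances: 68, 37, 53, 292.
Maximum is 292, attained at (-9, 10).
r = √292 ≈ 17.09.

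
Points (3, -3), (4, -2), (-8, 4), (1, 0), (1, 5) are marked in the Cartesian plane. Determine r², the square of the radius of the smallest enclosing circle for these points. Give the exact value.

The minimum enclosing circle of a finite set is fixed by two of the points (as a diameter) or three (as a circumcircle).
The farthest pair is (4, -2)–(-8, 4) with squared distance 180. The circle on this segment as diameter has centre (-2, 1) and r² = 180/4 = 45.
Check (3, -3): distance² to centre = 41 ≤ 45, so it lies inside.
All remaining points lie in this disk, and no smaller disk contains both endpoints, so this is the minimum enclosing circle.

45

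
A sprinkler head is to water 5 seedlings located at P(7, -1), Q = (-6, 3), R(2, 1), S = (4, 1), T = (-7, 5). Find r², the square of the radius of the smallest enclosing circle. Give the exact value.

58

By Welzl's lemma the MEC is supported by two points (diametrically opposite) or three points (on a circumcircle).
The farthest pair is P–T with squared distance 232. The circle on this segment as diameter has centre (0, 2) and r² = 232/4 = 58.
Check Q: distance² to centre = 37 ≤ 58, so it lies inside.
All remaining points lie in this disk, and no smaller disk contains both endpoints, so this is the minimum enclosing circle.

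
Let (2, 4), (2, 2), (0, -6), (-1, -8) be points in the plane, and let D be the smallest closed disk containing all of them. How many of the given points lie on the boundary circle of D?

2

A smallest enclosing disk is always determined by at most three of the input points on its boundary.
The farthest pair is (2, 4)–(-1, -8) with squared distance 153. The circle on this segment as diameter has centre (0.5, -2) and r² = 153/4 = 38.25.
Check (2, 2): distance² to centre = 18.25 ≤ 38.25, so it lies inside.
All remaining points lie in this disk, and no smaller disk contains both endpoints, so this is the minimum enclosing circle.
The points at distance exactly r from the centre are (2, 4), (-1, -8) — 2 points.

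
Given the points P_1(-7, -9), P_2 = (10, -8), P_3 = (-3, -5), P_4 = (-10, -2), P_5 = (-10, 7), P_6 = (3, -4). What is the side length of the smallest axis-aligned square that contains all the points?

The bounding box has width 20 and height 16.
An axis-aligned square enclosing the set must have side ≥ max(width, height).
So the minimum side is max(20, 16) = 20.

20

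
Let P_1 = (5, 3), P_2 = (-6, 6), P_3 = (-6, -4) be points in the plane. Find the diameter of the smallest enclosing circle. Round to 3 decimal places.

13.515

Side lengths²: P_1P_2² = 130, P_1P_3² = 170, P_2P_3² = 100.
Since P_1P_3² = 170 < 130 + 100 = 230, the triangle is acute, so the smallest enclosing circle is the circumcircle.
Circumcentre = (-16/11, 1), r² = 5525/121.
Diameter = 2r = 2√(5525/121) ≈ 13.515.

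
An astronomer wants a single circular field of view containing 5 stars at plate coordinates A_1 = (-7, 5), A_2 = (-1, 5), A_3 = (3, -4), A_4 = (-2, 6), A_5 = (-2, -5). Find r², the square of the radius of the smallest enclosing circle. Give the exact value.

A smallest enclosing disk is always determined by at most three of the input points on its boundary.
The farthest pair is A_1–A_3 with squared distance 181. The circle on this segment as diameter has centre (-2, 0.5) and r² = 181/4 = 45.25.
Check A_2: distance² to centre = 21.25 ≤ 45.25, so it lies inside.
All remaining points lie in this disk, and no smaller disk contains both endpoints, so this is the minimum enclosing circle.

45.25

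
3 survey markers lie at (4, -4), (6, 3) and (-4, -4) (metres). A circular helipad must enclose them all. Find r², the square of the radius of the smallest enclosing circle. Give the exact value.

37.25

Call the three points A, B, C in the order given.
Side lengths²: AB² = 53, AC² = 64, BC² = 149.
Since BC² = 149 ≥ 64 + 53 = 117, the angle opposite BC is not acute, so the smallest enclosing circle has BC as diameter.
Centre = midpoint of BC = (1, -0.5), r² = 149/4 = 37.25.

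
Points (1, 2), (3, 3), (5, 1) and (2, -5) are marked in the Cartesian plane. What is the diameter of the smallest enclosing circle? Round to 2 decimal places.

A smallest enclosing disk is always determined by at most three of the input points on its boundary.
The farthest pair is (3, 3)–(2, -5) with squared distance 65. The circle on this segment as diameter has centre (2.5, -1) and r² = 65/4 = 16.25.
Check (1, 2): distance² to centre = 11.25 ≤ 16.25, so it lies inside.
All remaining points lie in this disk, and no smaller disk contains both endpoints, so this is the minimum enclosing circle.
Diameter = 2r = 2√(16.25) ≈ 8.06.

8.06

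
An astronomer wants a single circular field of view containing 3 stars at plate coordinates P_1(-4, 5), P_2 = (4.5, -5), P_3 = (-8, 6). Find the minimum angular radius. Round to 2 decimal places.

8.33

Side lengths²: P_1P_2² = 172.25, P_1P_3² = 17, P_2P_3² = 277.25.
Since P_2P_3² = 277.25 ≥ 172.25 + 17 = 189.25, the angle opposite P_2P_3 is not acute, so the smallest enclosing circle has P_2P_3 as diameter.
Centre = midpoint of P_2P_3 = (-1.75, 0.5), r² = 277.25/4 = 69.3125.
r = √(69.3125) ≈ 8.33.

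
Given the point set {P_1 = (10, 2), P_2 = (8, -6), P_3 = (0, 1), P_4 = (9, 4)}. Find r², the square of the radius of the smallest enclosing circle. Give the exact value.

The minimum enclosing circle is determined by three boundary points: P_2, P_3, P_4.
Their circumcentre is (323/58, -41/58) with r² = 57065/1682.
The farthest remaining point P_1 is at distance² 45349/1682 ≤ 57065/1682.

57065/1682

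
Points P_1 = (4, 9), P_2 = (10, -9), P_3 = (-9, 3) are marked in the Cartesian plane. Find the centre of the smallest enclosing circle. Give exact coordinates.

Side lengths²: P_1P_2² = 360, P_1P_3² = 205, P_2P_3² = 505.
Since P_2P_3² = 505 < 360 + 205 = 565, the triangle is acute, so the smallest enclosing circle is the circumcircle.
Circumcentre = (7/6, -35/18), r² = 20705/162.
Centre = (7/6, -35/18).

(7/6, -35/18)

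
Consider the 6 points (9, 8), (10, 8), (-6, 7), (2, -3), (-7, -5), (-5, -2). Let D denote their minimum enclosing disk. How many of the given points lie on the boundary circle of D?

A smallest enclosing disk is always determined by at most three of the input points on its boundary.
The farthest pair is (10, 8)–(-7, -5) with squared distance 458. The circle on this segment as diameter has centre (1.5, 1.5) and r² = 458/4 = 114.5.
Check (9, 8): distance² to centre = 98.5 ≤ 114.5, so it lies inside.
All remaining points lie in this disk, and no smaller disk contains both endpoints, so this is the minimum enclosing circle.
The points at distance exactly r from the centre are (10, 8), (-7, -5) — 2 points.

2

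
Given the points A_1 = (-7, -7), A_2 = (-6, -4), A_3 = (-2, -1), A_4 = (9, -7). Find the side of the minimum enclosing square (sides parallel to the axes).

The bounding box has width 16 and height 6.
An axis-aligned square enclosing the set must have side ≥ max(width, height).
So the minimum side is max(16, 6) = 16.

16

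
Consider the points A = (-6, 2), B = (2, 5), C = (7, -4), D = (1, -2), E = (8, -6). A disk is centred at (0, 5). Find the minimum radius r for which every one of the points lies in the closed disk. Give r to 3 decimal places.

13.601

The required radius is the distance from (0, 5) to the farthest point.
Squared distances: 45, 4, 130, 50, 185.
Maximum is 185, attained at E.
r = √185 ≈ 13.601.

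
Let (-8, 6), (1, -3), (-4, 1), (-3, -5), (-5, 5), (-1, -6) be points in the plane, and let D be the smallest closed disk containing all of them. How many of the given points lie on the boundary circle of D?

The minimum enclosing circle of a finite set is fixed by two of the points (as a diameter) or three (as a circumcircle).
The farthest pair is (-8, 6)–(-1, -6) with squared distance 193. The circle on this segment as diameter has centre (-4.5, 0) and r² = 193/4 = 48.25.
Check (1, -3): distance² to centre = 39.25 ≤ 48.25, so it lies inside.
All remaining points lie in this disk, and no smaller disk contains both endpoints, so this is the minimum enclosing circle.
The points at distance exactly r from the centre are (-8, 6), (-1, -6) — 2 points.

2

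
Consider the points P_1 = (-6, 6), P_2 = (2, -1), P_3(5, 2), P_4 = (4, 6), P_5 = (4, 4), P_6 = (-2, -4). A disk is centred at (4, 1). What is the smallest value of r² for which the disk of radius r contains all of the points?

The required radius is the distance from (4, 1) to the farthest point.
Squared distances: 125, 8, 2, 25, 9, 61.
Maximum is 125, attained at P_1.

125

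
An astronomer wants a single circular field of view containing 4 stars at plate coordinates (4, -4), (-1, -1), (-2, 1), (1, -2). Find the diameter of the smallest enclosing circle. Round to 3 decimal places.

The minimum enclosing circle of a finite set is fixed by two of the points (as a diameter) or three (as a circumcircle).
The farthest pair is (4, -4)–(-2, 1) with squared distance 61. The circle on this segment as diameter has centre (1, -1.5) and r² = 61/4 = 15.25.
Check (-1, -1): distance² to centre = 4.25 ≤ 15.25, so it lies inside.
All remaining points lie in this disk, and no smaller disk contains both endpoints, so this is the minimum enclosing circle.
Diameter = 2r = 2√(15.25) ≈ 7.810.

7.810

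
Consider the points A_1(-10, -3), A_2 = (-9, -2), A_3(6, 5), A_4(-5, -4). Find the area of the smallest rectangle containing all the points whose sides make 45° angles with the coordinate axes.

In coordinates u = x + y, v = x − y the rectangle is axis-aligned; the map (x,y)→(u,v) scales areas by 2.
u-values: -13, -11, 11, -9; range = 11 − (-13) = 24.
v-values: -7, -7, 1, -1; range = 1 − (-7) = 8.
Area = (24 × 8) / 2 = 96.

96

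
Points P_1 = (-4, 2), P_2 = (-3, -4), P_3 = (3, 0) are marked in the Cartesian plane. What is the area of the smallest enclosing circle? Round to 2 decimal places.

Side lengths²: P_1P_2² = 37, P_1P_3² = 53, P_2P_3² = 52.
Since P_1P_3² = 53 < 52 + 37 = 89, the triangle is acute, so the smallest enclosing circle is the circumcircle.
Circumcentre = (-0.95, -0.575), r² = 15.933125.
Area = π·r² = π·15.933125 ≈ 50.06.

50.06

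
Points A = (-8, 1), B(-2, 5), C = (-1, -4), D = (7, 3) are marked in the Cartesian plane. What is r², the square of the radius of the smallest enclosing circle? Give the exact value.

The farthest pair is A–D with squared distance 229. The circle on this segment as diameter has centre (-0.5, 2) and r² = 229/4 = 57.25.
Check B: distance² to centre = 11.25 ≤ 57.25, so it lies inside.
All remaining points lie in this disk, and no smaller disk contains both endpoints, so this is the minimum enclosing circle.

57.25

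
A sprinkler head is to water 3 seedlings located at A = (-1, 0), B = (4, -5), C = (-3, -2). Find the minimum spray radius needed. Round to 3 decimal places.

3.808

Side lengths²: AB² = 50, AC² = 8, BC² = 58.
Since BC² = 58 ≥ 50 + 8 = 58, the angle opposite BC is not acute, so the smallest enclosing circle has BC as diameter.
Centre = midpoint of BC = (0.5, -3.5), r² = 58/4 = 14.5.
r = √(14.5) ≈ 3.808.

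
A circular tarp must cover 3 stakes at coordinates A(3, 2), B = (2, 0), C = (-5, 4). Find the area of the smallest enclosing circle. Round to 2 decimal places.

Side lengths²: AB² = 5, AC² = 68, BC² = 65.
Since AC² = 68 < 65 + 5 = 70, the triangle is acute, so the smallest enclosing circle is the circumcircle.
Circumcentre = (-19/18, 25/9), r² = 5525/324.
Area = π·r² = π·5525/324 ≈ 53.57.

53.57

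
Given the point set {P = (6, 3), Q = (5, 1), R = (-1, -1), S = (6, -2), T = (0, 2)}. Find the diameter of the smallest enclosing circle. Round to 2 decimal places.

8.14

By Welzl's lemma the MEC is supported by two points (diametrically opposite) or three points (on a circumcircle).
The minimum enclosing circle is determined by three boundary points: P, R, S.
Their circumcentre is (39/14, 0.5) with r² = 1625/98.
The farthest remaining point T is at distance² 981/98 ≤ 1625/98.
Diameter = 2r = 2√(1625/98) ≈ 8.14.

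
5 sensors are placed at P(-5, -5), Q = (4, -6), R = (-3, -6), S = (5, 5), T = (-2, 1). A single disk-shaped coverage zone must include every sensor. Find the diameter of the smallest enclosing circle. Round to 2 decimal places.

By Welzl's lemma the MEC is supported by two points (diametrically opposite) or three points (on a circumcircle).
The minimum enclosing circle is determined by three boundary points: P, Q, S.
Their circumcentre is (0.1, -0.1) with r² = 50.02.
The farthest remaining point R is at distance² 44.42 ≤ 50.02.
Diameter = 2r = 2√(50.02) ≈ 14.14.

14.14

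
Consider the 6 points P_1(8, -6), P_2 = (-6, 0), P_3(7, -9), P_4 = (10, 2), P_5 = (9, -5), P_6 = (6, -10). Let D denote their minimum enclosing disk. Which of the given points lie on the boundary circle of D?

P_2, P_4, P_6

The minimum enclosing circle is determined by three boundary points: P_2, P_4, P_6.
Their circumcentre is (55/23, -49/23) with r² = 39650/529.
The farthest remaining point P_3 is at distance² 36200/529 ≤ 39650/529.
The points at distance exactly r from the centre are P_2, P_4, P_6 — 3 points.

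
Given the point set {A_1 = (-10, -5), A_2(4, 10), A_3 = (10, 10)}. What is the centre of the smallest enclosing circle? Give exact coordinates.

Side lengths²: A_1A_2² = 421, A_1A_3² = 625, A_2A_3² = 36.
Since A_1A_3² = 625 ≥ 421 + 36 = 457, the angle opposite A_1A_3 is not acute, so the smallest enclosing circle has A_1A_3 as diameter.
Centre = midpoint of A_1A_3 = (0, 2.5), r² = 625/4 = 156.25.
Centre = (0, 2.5).

(0, 2.5)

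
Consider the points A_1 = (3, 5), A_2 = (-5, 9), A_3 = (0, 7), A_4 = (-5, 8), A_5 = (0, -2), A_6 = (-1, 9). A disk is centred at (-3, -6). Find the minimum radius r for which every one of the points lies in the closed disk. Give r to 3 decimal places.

15.133

The required radius is the distance from (-3, -6) to the farthest point.
Squared distances: 157, 229, 178, 200, 25, 229.
Maximum is 229, attained at A_2.
r = √229 ≈ 15.133.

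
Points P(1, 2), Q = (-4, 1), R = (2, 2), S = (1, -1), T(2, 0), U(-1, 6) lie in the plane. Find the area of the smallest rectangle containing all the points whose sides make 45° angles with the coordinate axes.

36

In coordinates u = x + y, v = x − y the rectangle is axis-aligned; the map (x,y)→(u,v) scales areas by 2.
u-values: 3, -3, 4, 0, 2, 5; range = 5 − (-3) = 8.
v-values: -1, -5, 0, 2, 2, -7; range = 2 − (-7) = 9.
Area = (8 × 9) / 2 = 36.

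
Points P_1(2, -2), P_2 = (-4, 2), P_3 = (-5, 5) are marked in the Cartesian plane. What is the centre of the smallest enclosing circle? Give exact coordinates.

(-1.5, 1.5)

Side lengths²: P_1P_2² = 52, P_1P_3² = 98, P_2P_3² = 10.
Since P_1P_3² = 98 ≥ 52 + 10 = 62, the angle opposite P_1P_3 is not acute, so the smallest enclosing circle has P_1P_3 as diameter.
Centre = midpoint of P_1P_3 = (-1.5, 1.5), r² = 98/4 = 24.5.
Centre = (-1.5, 1.5).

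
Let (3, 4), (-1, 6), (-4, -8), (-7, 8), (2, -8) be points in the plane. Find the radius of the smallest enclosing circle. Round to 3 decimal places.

9.179

By Welzl's lemma the MEC is supported by two points (diametrically opposite) or three points (on a circumcircle).
The farthest pair is (-7, 8)–(2, -8) with squared distance 337. The circle on this segment as diameter has centre (-2.5, 0) and r² = 337/4 = 84.25.
Check (3, 4): distance² to centre = 46.25 ≤ 84.25, so it lies inside.
All remaining points lie in this disk, and no smaller disk contains both endpoints, so this is the minimum enclosing circle.
r = √(84.25) ≈ 9.179.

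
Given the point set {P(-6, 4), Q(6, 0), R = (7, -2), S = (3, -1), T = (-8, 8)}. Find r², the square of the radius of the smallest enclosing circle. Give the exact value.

A smallest enclosing disk is always determined by at most three of the input points on its boundary.
The farthest pair is R–T with squared distance 325. The circle on this segment as diameter has centre (-0.5, 3) and r² = 325/4 = 81.25.
Check P: distance² to centre = 31.25 ≤ 81.25, so it lies inside.
All remaining points lie in this disk, and no smaller disk contains both endpoints, so this is the minimum enclosing circle.

81.25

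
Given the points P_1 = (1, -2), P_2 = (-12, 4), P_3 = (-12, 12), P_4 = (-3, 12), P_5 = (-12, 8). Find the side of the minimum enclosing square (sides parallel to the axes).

The bounding box has width 13 and height 14.
An axis-aligned square enclosing the set must have side ≥ max(width, height).
So the minimum side is max(13, 14) = 14.

14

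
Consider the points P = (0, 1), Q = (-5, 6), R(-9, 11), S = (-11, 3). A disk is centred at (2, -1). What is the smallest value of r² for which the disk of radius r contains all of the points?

The required radius is the distance from (2, -1) to the farthest point.
Squared distances: 8, 98, 265, 185.
Maximum is 265, attained at R.

265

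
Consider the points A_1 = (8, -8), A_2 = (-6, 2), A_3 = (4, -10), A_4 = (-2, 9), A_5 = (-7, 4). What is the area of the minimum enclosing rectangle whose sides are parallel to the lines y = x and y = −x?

175.5

In coordinates u = x + y, v = x − y the rectangle is axis-aligned; the map (x,y)→(u,v) scales areas by 2.
u-values: 0, -4, -6, 7, -3; range = 7 − (-6) = 13.
v-values: 16, -8, 14, -11, -11; range = 16 − (-11) = 27.
Area = (13 × 27) / 2 = 175.5.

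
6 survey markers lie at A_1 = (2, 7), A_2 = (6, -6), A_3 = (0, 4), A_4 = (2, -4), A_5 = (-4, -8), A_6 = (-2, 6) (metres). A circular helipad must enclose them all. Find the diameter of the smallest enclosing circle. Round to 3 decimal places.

A smallest enclosing disk is always determined by at most three of the input points on its boundary.
The minimum enclosing circle is determined by three boundary points: A_1, A_2, A_5.
Their circumcentre is (-11/46, -37/46) with r² = 69745/1058.
The farthest remaining point A_6 is at distance² 52265/1058 ≤ 69745/1058.
Diameter = 2r = 2√(69745/1058) ≈ 16.238.

16.238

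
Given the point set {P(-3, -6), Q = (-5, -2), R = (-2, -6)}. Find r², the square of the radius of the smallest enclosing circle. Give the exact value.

6.25

Side lengths²: PQ² = 20, PR² = 1, QR² = 25.
Since QR² = 25 ≥ 20 + 1 = 21, the angle opposite QR is not acute, so the smallest enclosing circle has QR as diameter.
Centre = midpoint of QR = (-3.5, -4), r² = 25/4 = 6.25.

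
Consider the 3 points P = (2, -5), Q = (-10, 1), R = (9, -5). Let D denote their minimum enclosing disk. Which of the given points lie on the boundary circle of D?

Q, R

Side lengths²: PQ² = 180, PR² = 49, QR² = 397.
Since QR² = 397 ≥ 180 + 49 = 229, the angle opposite QR is not acute, so the smallest enclosing circle has QR as diameter.
Centre = midpoint of QR = (-0.5, -2), r² = 397/4 = 99.25.
The points at distance exactly r from the centre are Q, R — 2 points.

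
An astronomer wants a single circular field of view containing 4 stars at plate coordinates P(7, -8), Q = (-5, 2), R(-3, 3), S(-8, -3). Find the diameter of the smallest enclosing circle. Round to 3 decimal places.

The minimum enclosing circle is determined by three boundary points: P, Q, S.
Their circumcentre is (-1/9, -13/3) with r² = 5185/81.
The farthest remaining point R is at distance² 5032/81 ≤ 5185/81.
Diameter = 2r = 2√(5185/81) ≈ 16.002.

16.002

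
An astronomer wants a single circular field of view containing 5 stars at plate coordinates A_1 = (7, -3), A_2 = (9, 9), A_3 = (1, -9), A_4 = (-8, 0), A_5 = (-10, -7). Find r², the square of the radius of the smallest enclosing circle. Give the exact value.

154.25

A smallest enclosing disk is always determined by at most three of the input points on its boundary.
The farthest pair is A_2–A_5 with squared distance 617. The circle on this segment as diameter has centre (-0.5, 1) and r² = 617/4 = 154.25.
Check A_1: distance² to centre = 72.25 ≤ 154.25, so it lies inside.
All remaining points lie in this disk, and no smaller disk contains both endpoints, so this is the minimum enclosing circle.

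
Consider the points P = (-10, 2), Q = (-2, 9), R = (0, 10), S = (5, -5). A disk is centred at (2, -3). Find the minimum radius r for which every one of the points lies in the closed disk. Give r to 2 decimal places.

13.15

The required radius is the distance from (2, -3) to the farthest point.
Squared distances: 169, 160, 173, 13.
Maximum is 173, attained at R.
r = √173 ≈ 13.15.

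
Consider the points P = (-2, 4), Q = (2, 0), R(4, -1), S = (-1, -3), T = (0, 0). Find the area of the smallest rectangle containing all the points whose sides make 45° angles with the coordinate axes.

38.5

In coordinates u = x + y, v = x − y the rectangle is axis-aligned; the map (x,y)→(u,v) scales areas by 2.
u-values: 2, 2, 3, -4, 0; range = 3 − (-4) = 7.
v-values: -6, 2, 5, 2, 0; range = 5 − (-6) = 11.
Area = (7 × 11) / 2 = 38.5.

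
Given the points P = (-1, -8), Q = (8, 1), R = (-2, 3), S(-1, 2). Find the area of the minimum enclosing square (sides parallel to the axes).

121

The bounding box has width 10 and height 11.
An axis-aligned square enclosing the set must have side ≥ max(width, height).
So the minimum side is max(10, 11) = 11.
Area = 11² = 121.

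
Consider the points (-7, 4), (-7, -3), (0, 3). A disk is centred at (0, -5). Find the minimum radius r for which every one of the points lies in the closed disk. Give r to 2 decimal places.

The required radius is the distance from (0, -5) to the farthest point.
Squared distances: 130, 53, 64.
Maximum is 130, attained at (-7, 4).
r = √130 ≈ 11.40.

11.40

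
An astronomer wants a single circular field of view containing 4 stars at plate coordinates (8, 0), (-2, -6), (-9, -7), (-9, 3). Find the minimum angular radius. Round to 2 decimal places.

By Welzl's lemma the MEC is supported by two points (diametrically opposite) or three points (on a circumcircle).
The minimum enclosing circle is determined by three boundary points: (8, 0), (-9, -7), (-9, 3).
Their circumcentre is (-19/17, -2) with r² = 25181/289.
The farthest remaining point (-2, -6) is at distance² 4849/289 ≤ 25181/289.
r = √(25181/289) ≈ 9.33.

9.33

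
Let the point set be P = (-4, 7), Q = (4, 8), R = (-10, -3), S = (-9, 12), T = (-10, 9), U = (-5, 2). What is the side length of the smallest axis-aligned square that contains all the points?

The bounding box has width 14 and height 15.
An axis-aligned square enclosing the set must have side ≥ max(width, height).
So the minimum side is max(14, 15) = 15.

15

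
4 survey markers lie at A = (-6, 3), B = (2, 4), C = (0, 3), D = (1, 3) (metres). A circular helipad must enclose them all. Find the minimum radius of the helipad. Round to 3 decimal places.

4.031

A smallest enclosing disk is always determined by at most three of the input points on its boundary.
The farthest pair is A–B with squared distance 65. The circle on this segment as diameter has centre (-2, 3.5) and r² = 65/4 = 16.25.
Check C: distance² to centre = 4.25 ≤ 16.25, so it lies inside.
All remaining points lie in this disk, and no smaller disk contains both endpoints, so this is the minimum enclosing circle.
r = √(16.25) ≈ 4.031.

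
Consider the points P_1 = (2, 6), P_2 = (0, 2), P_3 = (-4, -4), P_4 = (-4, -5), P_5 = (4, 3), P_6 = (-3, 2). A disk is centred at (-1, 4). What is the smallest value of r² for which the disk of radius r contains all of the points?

90

The required radius is the distance from (-1, 4) to the farthest point.
Squared distances: 13, 5, 73, 90, 26, 8.
Maximum is 90, attained at P_4.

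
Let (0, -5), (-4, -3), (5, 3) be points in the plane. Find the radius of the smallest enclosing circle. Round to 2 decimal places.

Call the three points A, B, C in the order given.
Side lengths²: AB² = 20, AC² = 89, BC² = 117.
Since BC² = 117 ≥ 89 + 20 = 109, the angle opposite BC is not acute, so the smallest enclosing circle has BC as diameter.
Centre = midpoint of BC = (0.5, 0), r² = 117/4 = 29.25.
r = √(29.25) ≈ 5.41.

5.41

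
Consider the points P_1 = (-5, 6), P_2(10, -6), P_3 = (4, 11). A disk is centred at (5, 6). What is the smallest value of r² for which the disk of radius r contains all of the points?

169

The required radius is the distance from (5, 6) to the farthest point.
Squared distances: 100, 169, 26.
Maximum is 169, attained at P_2.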